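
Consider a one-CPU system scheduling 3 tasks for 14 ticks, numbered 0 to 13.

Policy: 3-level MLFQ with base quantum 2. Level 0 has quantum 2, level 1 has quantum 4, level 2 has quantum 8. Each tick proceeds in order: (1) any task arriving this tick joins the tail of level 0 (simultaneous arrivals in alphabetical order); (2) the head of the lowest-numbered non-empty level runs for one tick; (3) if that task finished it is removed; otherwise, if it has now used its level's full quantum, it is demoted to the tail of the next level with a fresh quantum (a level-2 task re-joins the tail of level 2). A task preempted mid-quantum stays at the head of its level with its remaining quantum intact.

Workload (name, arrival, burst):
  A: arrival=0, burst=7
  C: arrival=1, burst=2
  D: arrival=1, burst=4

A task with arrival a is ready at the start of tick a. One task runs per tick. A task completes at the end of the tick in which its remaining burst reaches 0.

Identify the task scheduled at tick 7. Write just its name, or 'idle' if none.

running at tick 7 = A

t=0: L0/L1/L2 = A/-/- → run A
t=1: L0/L1/L2 = ACD/-/- → run A
t=2: L0/L1/L2 = CD/A/- → run C
t=3: L0/L1/L2 = CD/A/- → run C
t=4: L0/L1/L2 = D/A/- → run D
t=5: L0/L1/L2 = D/A/- → run D
t=6: L0/L1/L2 = -/AD/- → run A
t=7: L0/L1/L2 = -/AD/- → run A
t=8: L0/L1/L2 = -/AD/- → run A
t=9: L0/L1/L2 = -/AD/- → run A
t=10: L0/L1/L2 = -/D/A → run D
t=11: L0/L1/L2 = -/D/A → run D
t=12: L0/L1/L2 = -/-/A → run A
t=13: (idle)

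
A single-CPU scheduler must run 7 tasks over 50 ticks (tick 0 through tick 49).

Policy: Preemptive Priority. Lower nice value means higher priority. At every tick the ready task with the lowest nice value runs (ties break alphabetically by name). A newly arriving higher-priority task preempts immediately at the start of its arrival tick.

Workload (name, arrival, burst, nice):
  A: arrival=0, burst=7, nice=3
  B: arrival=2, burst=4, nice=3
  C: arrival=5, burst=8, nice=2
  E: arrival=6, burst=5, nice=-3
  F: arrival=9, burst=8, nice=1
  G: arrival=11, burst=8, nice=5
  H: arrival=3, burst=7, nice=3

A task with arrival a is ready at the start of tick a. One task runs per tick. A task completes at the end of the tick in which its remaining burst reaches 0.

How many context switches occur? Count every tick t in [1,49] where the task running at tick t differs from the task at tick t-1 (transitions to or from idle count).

t=0: ready={A} → run A
t=1: ready={A} → run A
t=2: ready={A,B} → run A
t=3: ready={A,B,H} → run A
t=4: ready={A,B,H} → run A
t=5: ready={A,B,C,H} → run C
t=6: ready={A,B,C,E,H} → run E
t=7: ready={A,B,C,E,H} → run E
t=8: ready={A,B,C,E,H} → run E
t=9: ready={A,B,C,E,F,H} → run E
t=10: ready={A,B,C,E,F,H} → run E
t=11: ready={A,B,C,F,G,H} → run F
t=12: ready={A,B,C,F,G,H} → run F
t=13: ready={A,B,C,F,G,H} → run F
t=14: ready={A,B,C,F,G,H} → run F
t=15: ready={A,B,C,F,G,H} → run F
t=16: ready={A,B,C,F,G,H} → run F
t=17: ready={A,B,C,F,G,H} → run F
t=18: ready={A,B,C,F,G,H} → run F
t=19: ready={A,B,C,G,H} → run C
t=20: ready={A,B,C,G,H} → run C
t=21: ready={A,B,C,G,H} → run C
t=22: ready={A,B,C,G,H} → run C
t=23: ready={A,B,C,G,H} → run C
t=24: ready={A,B,C,G,H} → run C
t=25: ready={A,B,C,G,H} → run C
t=26: ready={A,B,G,H} → run A
t=27: ready={A,B,G,H} → run A
t=28: ready={B,G,H} → run B
t=29: ready={B,G,H} → run B
t=30: ready={B,G,H} → run B
t=31: ready={B,G,H} → run B
t=32: ready={G,H} → run H
t=33: ready={G,H} → run H
t=34: ready={G,H} → run H
t=35: ready={G,H} → run H
t=36: ready={G,H} → run H
t=37: ready={G,H} → run H
t=38: ready={G,H} → run H
t=39: ready={G} → run G
t=40: ready={G} → run G
t=41: ready={G} → run G
t=42: ready={G} → run G
t=43: ready={G} → run G
t=44: ready={G} → run G
t=45: ready={G} → run G
t=46: ready={G} → run G
t=47: (idle)
t=48: (idle)
t=49: (idle)

context switches = 9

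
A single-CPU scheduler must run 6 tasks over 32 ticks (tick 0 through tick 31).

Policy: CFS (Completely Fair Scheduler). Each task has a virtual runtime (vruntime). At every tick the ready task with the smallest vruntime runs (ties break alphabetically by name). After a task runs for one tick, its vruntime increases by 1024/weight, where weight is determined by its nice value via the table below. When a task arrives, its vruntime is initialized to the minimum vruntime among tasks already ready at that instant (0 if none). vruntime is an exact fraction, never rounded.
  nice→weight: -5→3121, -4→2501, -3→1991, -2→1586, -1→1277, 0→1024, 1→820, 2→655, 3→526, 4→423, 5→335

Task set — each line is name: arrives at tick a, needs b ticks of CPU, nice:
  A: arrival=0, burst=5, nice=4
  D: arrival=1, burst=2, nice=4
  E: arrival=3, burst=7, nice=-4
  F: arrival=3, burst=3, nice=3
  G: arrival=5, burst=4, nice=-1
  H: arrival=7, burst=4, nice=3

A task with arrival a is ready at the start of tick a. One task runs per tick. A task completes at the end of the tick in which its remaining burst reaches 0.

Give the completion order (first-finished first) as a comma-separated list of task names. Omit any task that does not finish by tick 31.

t=0: vr[A=0] → run A
t=1: vr[A=1024/423 D=1024/423] → run A
t=2: vr[A=2048/423 D=1024/423] → run D
t=3: vr[A=2048/423 D=2048/423 E=2048/423 F=2048/423] → run A
t=4: vr[A=1024/141 D=2048/423 E=2048/423 F=2048/423] → run D
t=5: vr[A=1024/141 E=2048/423 F=2048/423 G=2048/423] → run E
t=6: vr[A=1024/141 E=5555200/1057923 F=2048/423 G=2048/423] → run F
t=7: vr[A=1024/141 E=5555200/1057923 F=755200/111249 G=2048/423 H=2048/423] → run G
t=8: vr[A=1024/141 E=5555200/1057923 F=755200/111249 G=3048448/540171 H=2048/423] → run H
t=9: vr[A=1024/141 E=5555200/1057923 F=755200/111249 G=3048448/540171 H=755200/111249] → run E
t=10: vr[A=1024/141 E=5988352/1057923 F=755200/111249 G=3048448/540171 H=755200/111249] → run G
t=11: vr[A=1024/141 E=5988352/1057923 F=755200/111249 G=3481600/540171 H=755200/111249] → run E
t=12: vr[A=1024/141 E=6421504/1057923 F=755200/111249 G=3481600/540171 H=755200/111249] → run E
t=13: vr[A=1024/141 E=6854656/1057923 F=755200/111249 G=3481600/540171 H=755200/111249] → run G
t=14: vr[A=1024/141 E=6854656/1057923 F=755200/111249 G=3914752/540171 H=755200/111249] → run E
t=15: vr[A=1024/141 E=7287808/1057923 F=755200/111249 G=3914752/540171 H=755200/111249] → run F
t=16: vr[A=1024/141 E=7287808/1057923 F=971776/111249 G=3914752/540171 H=755200/111249] → run H
t=17: vr[A=1024/141 E=7287808/1057923 F=971776/111249 G=3914752/540171 H=971776/111249] → run E
t=18: vr[A=1024/141 E=7720960/1057923 F=971776/111249 G=3914752/540171 H=971776/111249] → run G
t=19: vr[A=1024/141 E=7720960/1057923 F=971776/111249 H=971776/111249] → run A
t=20: vr[A=4096/423 E=7720960/1057923 F=971776/111249 H=971776/111249] → run E
t=21: vr[A=4096/423 F=971776/111249 H=971776/111249] → run F
t=22: vr[A=4096/423 H=971776/111249] → run H
t=23: vr[A=4096/423 H=1188352/111249] → run A
t=24: vr[H=1188352/111249] → run H
t=25: (idle)
t=26: (idle)
t=27: (idle)
t=28: (idle)
t=29: (idle)
t=30: (idle)
t=31: (idle)

completion order = D, G, E, F, A, H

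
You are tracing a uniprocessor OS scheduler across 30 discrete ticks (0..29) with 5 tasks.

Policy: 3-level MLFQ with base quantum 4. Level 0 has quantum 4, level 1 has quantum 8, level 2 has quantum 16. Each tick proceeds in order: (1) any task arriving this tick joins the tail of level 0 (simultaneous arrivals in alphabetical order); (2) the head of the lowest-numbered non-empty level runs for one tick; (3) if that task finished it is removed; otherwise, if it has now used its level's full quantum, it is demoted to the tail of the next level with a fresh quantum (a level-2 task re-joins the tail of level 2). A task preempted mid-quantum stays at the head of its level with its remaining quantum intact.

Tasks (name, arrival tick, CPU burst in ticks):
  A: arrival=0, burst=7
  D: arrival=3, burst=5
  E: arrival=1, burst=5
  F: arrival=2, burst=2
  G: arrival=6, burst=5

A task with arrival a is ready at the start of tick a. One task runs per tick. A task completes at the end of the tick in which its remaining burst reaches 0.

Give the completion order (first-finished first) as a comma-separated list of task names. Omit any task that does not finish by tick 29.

completion order = F, A, E, D, G

t=0: L0/L1/L2 = A/-/- → run A
t=1: L0/L1/L2 = AE/-/- → run A
t=2: L0/L1/L2 = AEF/-/- → run A
t=3: L0/L1/L2 = AEFD/-/- → run A
t=4: L0/L1/L2 = EFD/A/- → run E
t=5: L0/L1/L2 = EFD/A/- → run E
t=6: L0/L1/L2 = EFDG/A/- → run E
t=7: L0/L1/L2 = EFDG/A/- → run E
t=8: L0/L1/L2 = FDG/AE/- → run F
t=9: L0/L1/L2 = FDG/AE/- → run F
t=10: L0/L1/L2 = DG/AE/- → run D
t=11: L0/L1/L2 = DG/AE/- → run D
t=12: L0/L1/L2 = DG/AE/- → run D
t=13: L0/L1/L2 = DG/AE/- → run D
t=14: L0/L1/L2 = G/AED/- → run G
t=15: L0/L1/L2 = G/AED/- → run G
t=16: L0/L1/L2 = G/AED/- → run G
t=17: L0/L1/L2 = G/AED/- → run G
t=18: L0/L1/L2 = -/AEDG/- → run A
t=19: L0/L1/L2 = -/AEDG/- → run A
t=20: L0/L1/L2 = -/AEDG/- → run A
t=21: L0/L1/L2 = -/EDG/- → run E
t=22: L0/L1/L2 = -/DG/- → run D
t=23: L0/L1/L2 = -/G/- → run G
t=24: (idle)
t=25: (idle)
t=26: (idle)
t=27: (idle)
t=28: (idle)
t=29: (idle)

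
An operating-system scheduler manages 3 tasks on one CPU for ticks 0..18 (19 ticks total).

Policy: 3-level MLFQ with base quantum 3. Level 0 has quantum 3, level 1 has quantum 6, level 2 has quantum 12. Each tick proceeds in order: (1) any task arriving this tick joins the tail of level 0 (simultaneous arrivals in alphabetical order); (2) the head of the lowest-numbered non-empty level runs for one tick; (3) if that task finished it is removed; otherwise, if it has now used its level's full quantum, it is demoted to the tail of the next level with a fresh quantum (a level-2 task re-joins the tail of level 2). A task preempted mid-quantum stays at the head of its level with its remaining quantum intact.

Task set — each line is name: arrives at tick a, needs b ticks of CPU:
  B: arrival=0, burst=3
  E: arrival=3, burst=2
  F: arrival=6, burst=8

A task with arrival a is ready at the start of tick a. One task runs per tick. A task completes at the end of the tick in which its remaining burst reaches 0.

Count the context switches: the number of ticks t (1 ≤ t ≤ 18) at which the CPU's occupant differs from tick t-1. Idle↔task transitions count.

context switches = 4

t=0: L0/L1/L2 = B/-/- → run B
t=1: L0/L1/L2 = B/-/- → run B
t=2: L0/L1/L2 = B/-/- → run B
t=3: L0/L1/L2 = E/-/- → run E
t=4: L0/L1/L2 = E/-/- → run E
t=5: (idle)
t=6: L0/L1/L2 = F/-/- → run F
t=7: L0/L1/L2 = F/-/- → run F
t=8: L0/L1/L2 = F/-/- → run F
t=9: L0/L1/L2 = -/F/- → run F
t=10: L0/L1/L2 = -/F/- → run F
t=11: L0/L1/L2 = -/F/- → run F
t=12: L0/L1/L2 = -/F/- → run F
t=13: L0/L1/L2 = -/F/- → run F
t=14: (idle)
t=15: (idle)
t=16: (idle)
t=17: (idle)
t=18: (idle)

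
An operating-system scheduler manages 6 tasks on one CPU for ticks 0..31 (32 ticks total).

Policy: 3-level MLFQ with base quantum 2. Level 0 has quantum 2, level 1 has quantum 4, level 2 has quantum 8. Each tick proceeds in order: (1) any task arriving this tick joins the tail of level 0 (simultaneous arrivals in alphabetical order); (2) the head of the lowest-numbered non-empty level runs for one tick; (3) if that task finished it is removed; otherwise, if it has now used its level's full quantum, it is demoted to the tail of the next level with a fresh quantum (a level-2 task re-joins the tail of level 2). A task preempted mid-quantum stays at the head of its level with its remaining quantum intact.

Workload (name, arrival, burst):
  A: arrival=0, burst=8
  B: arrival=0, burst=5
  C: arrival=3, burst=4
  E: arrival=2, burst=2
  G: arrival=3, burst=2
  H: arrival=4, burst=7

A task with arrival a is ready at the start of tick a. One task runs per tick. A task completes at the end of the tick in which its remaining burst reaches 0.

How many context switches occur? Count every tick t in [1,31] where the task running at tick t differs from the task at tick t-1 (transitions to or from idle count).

t=0: L0/L1/L2 = AB/-/- → run A
t=1: L0/L1/L2 = AB/-/- → run A
t=2: L0/L1/L2 = BE/A/- → run B
t=3: L0/L1/L2 = BECG/A/- → run B
t=4: L0/L1/L2 = ECGH/AB/- → run E
t=5: L0/L1/L2 = ECGH/AB/- → run E
t=6: L0/L1/L2 = CGH/AB/- → run C
t=7: L0/L1/L2 = CGH/AB/- → run C
t=8: L0/L1/L2 = GH/ABC/- → run G
t=9: L0/L1/L2 = GH/ABC/- → run G
t=10: L0/L1/L2 = H/ABC/- → run H
t=11: L0/L1/L2 = H/ABC/- → run H
t=12: L0/L1/L2 = -/ABCH/- → run A
t=13: L0/L1/L2 = -/ABCH/- → run A
t=14: L0/L1/L2 = -/ABCH/- → run A
t=15: L0/L1/L2 = -/ABCH/- → run A
t=16: L0/L1/L2 = -/BCH/A → run B
t=17: L0/L1/L2 = -/BCH/A → run B
t=18: L0/L1/L2 = -/BCH/A → run B
t=19: L0/L1/L2 = -/CH/A → run C
t=20: L0/L1/L2 = -/CH/A → run C
t=21: L0/L1/L2 = -/H/A → run H
t=22: L0/L1/L2 = -/H/A → run H
t=23: L0/L1/L2 = -/H/A → run H
t=24: L0/L1/L2 = -/H/A → run H
t=25: L0/L1/L2 = -/-/AH → run A
t=26: L0/L1/L2 = -/-/AH → run A
t=27: L0/L1/L2 = -/-/H → run H
t=28: (idle)
t=29: (idle)
t=30: (idle)
t=31: (idle)

context switches = 12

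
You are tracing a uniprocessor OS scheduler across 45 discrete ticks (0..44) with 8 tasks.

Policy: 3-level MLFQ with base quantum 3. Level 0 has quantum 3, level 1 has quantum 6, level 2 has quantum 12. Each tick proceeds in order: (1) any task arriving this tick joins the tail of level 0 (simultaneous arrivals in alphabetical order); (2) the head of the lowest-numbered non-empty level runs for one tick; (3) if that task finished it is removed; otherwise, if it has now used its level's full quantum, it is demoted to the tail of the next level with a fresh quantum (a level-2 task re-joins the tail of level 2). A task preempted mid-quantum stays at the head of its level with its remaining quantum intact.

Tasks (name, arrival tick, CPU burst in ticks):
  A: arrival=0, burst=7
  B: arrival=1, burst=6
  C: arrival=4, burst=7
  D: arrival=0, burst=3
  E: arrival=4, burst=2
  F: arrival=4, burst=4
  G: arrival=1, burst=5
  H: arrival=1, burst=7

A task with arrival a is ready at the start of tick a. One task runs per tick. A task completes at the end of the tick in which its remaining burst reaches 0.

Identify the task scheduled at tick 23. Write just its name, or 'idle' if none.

t=0: L0/L1/L2 = AD/-/- → run A
t=1: L0/L1/L2 = ADBGH/-/- → run A
t=2: L0/L1/L2 = ADBGH/-/- → run A
t=3: L0/L1/L2 = DBGH/A/- → run D
t=4: L0/L1/L2 = DBGHCEF/A/- → run D
t=5: L0/L1/L2 = DBGHCEF/A/- → run D
t=6: L0/L1/L2 = BGHCEF/A/- → run B
t=7: L0/L1/L2 = BGHCEF/A/- → run B
t=8: L0/L1/L2 = BGHCEF/A/- → run B
t=9: L0/L1/L2 = GHCEF/AB/- → run G
t=10: L0/L1/L2 = GHCEF/AB/- → run G
t=11: L0/L1/L2 = GHCEF/AB/- → run G
t=12: L0/L1/L2 = HCEF/ABG/- → run H
t=13: L0/L1/L2 = HCEF/ABG/- → run H
t=14: L0/L1/L2 = HCEF/ABG/- → run H
t=15: L0/L1/L2 = CEF/ABGH/- → run C
t=16: L0/L1/L2 = CEF/ABGH/- → run C
t=17: L0/L1/L2 = CEF/ABGH/- → run C
t=18: L0/L1/L2 = EF/ABGHC/- → run E
t=19: L0/L1/L2 = EF/ABGHC/- → run E
t=20: L0/L1/L2 = F/ABGHC/- → run F
t=21: L0/L1/L2 = F/ABGHC/- → run F
t=22: L0/L1/L2 = F/ABGHC/- → run F
t=23: L0/L1/L2 = -/ABGHCF/- → run A
t=24: L0/L1/L2 = -/ABGHCF/- → run A
t=25: L0/L1/L2 = -/ABGHCF/- → run A
t=26: L0/L1/L2 = -/ABGHCF/- → run A
t=27: L0/L1/L2 = -/BGHCF/- → run B
t=28: L0/L1/L2 = -/BGHCF/- → run B
t=29: L0/L1/L2 = -/BGHCF/- → run B
t=30: L0/L1/L2 = -/GHCF/- → run G
t=31: L0/L1/L2 = -/GHCF/- → run G
t=32: L0/L1/L2 = -/HCF/- → run H
t=33: L0/L1/L2 = -/HCF/- → run H
t=34: L0/L1/L2 = -/HCF/- → run H
t=35: L0/L1/L2 = -/HCF/- → run H
t=36: L0/L1/L2 = -/CF/- → run C
t=37: L0/L1/L2 = -/CF/- → run C
t=38: L0/L1/L2 = -/CF/- → run C
t=39: L0/L1/L2 = -/CF/- → run C
t=40: L0/L1/L2 = -/F/- → run F
t=41: (idle)
t=42: (idle)
t=43: (idle)
t=44: (idle)

running at tick 23 = A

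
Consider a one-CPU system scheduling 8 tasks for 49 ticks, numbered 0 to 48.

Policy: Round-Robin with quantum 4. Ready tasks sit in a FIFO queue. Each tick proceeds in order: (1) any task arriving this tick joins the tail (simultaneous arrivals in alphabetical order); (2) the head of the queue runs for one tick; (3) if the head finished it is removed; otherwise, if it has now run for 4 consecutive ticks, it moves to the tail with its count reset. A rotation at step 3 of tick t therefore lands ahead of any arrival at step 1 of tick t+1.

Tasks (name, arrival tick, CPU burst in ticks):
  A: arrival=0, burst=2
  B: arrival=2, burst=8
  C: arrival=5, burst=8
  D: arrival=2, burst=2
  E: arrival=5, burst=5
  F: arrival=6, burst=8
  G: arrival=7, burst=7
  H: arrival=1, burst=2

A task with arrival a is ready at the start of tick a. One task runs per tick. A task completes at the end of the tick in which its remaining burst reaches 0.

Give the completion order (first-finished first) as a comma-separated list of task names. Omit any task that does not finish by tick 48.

t=0: queue=[A] q_used=0 → run A
t=1: queue=[A,H] q_used=1 → run A
t=2: queue=[H,B,D] q_used=0 → run H
t=3: queue=[H,B,D] q_used=1 → run H
t=4: queue=[B,D] q_used=0 → run B
t=5: queue=[B,D,C,E] q_used=1 → run B
t=6: queue=[B,D,C,E,F] q_used=2 → run B
t=7: queue=[B,D,C,E,F,G] q_used=3 → run B
t=8: queue=[D,C,E,F,G,B] q_used=0 → run D
t=9: queue=[D,C,E,F,G,B] q_used=1 → run D
t=10: queue=[C,E,F,G,B] q_used=0 → run C
t=11: queue=[C,E,F,G,B] q_used=1 → run C
t=12: queue=[C,E,F,G,B] q_used=2 → run C
t=13: queue=[C,E,F,G,B] q_used=3 → run C
t=14: queue=[E,F,G,B,C] q_used=0 → run E
t=15: queue=[E,F,G,B,C] q_used=1 → run E
t=16: queue=[E,F,G,B,C] q_used=2 → run E
t=17: queue=[E,F,G,B,C] q_used=3 → run E
t=18: queue=[F,G,B,C,E] q_used=0 → run F
t=19: queue=[F,G,B,C,E] q_used=1 → run F
t=20: queue=[F,G,B,C,E] q_used=2 → run F
t=21: queue=[F,G,B,C,E] q_used=3 → run F
t=22: queue=[G,B,C,E,F] q_used=0 → run G
t=23: queue=[G,B,C,E,F] q_used=1 → run G
t=24: queue=[G,B,C,E,F] q_used=2 → run G
t=25: queue=[G,B,C,E,F] q_used=3 → run G
t=26: queue=[B,C,E,F,G] q_used=0 → run B
t=27: queue=[B,C,E,F,G] q_used=1 → run B
t=28: queue=[B,C,E,F,G] q_used=2 → run B
t=29: queue=[B,C,E,F,G] q_used=3 → run B
t=30: queue=[C,E,F,G] q_used=0 → run C
t=31: queue=[C,E,F,G] q_used=1 → run C
t=32: queue=[C,E,F,G] q_used=2 → run C
t=33: queue=[C,E,F,G] q_used=3 → run C
t=34: queue=[E,F,G] q_used=0 → run E
t=35: queue=[F,G] q_used=0 → run F
t=36: queue=[F,G] q_used=1 → run F
t=37: queue=[F,G] q_used=2 → run F
t=38: queue=[F,G] q_used=3 → run F
t=39: queue=[G] q_used=0 → run G
t=40: queue=[G] q_used=1 → run G
t=41: queue=[G] q_used=2 → run G
t=42: (idle)
t=43: (idle)
t=44: (idle)
t=45: (idle)
t=46: (idle)
t=47: (idle)
t=48: (idle)

completion order = A, H, D, B, C, E, F, G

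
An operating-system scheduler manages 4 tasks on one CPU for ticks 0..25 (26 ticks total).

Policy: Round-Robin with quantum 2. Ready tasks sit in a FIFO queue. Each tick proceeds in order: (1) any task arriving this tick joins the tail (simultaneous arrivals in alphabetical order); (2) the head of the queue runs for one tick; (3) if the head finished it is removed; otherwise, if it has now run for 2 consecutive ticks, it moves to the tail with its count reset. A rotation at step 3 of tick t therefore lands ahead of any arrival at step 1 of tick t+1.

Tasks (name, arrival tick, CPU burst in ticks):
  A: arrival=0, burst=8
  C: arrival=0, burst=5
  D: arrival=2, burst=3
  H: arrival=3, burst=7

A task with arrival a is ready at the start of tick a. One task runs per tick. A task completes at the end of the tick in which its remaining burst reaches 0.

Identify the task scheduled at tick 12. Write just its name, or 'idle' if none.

t=0: queue=[A,C] q_used=0 → run A
t=1: queue=[A,C] q_used=1 → run A
t=2: queue=[C,A,D] q_used=0 → run C
t=3: queue=[C,A,D,H] q_used=1 → run C
t=4: queue=[A,D,H,C] q_used=0 → run A
t=5: queue=[A,D,H,C] q_used=1 → run A
t=6: queue=[D,H,C,A] q_used=0 → run D
t=7: queue=[D,H,C,A] q_used=1 → run D
t=8: queue=[H,C,A,D] q_used=0 → run H
t=9: queue=[H,C,A,D] q_used=1 → run H
t=10: queue=[C,A,D,H] q_used=0 → run C
t=11: queue=[C,A,D,H] q_used=1 → run C
t=12: queue=[A,D,H,C] q_used=0 → run A
t=13: queue=[A,D,H,C] q_used=1 → run A
t=14: queue=[D,H,C,A] q_used=0 → run D
t=15: queue=[H,C,A] q_used=0 → run H
t=16: queue=[H,C,A] q_used=1 → run H
t=17: queue=[C,A,H] q_used=0 → run C
t=18: queue=[A,H] q_used=0 → run A
t=19: queue=[A,H] q_used=1 → run A
t=20: queue=[H] q_used=0 → run H
t=21: queue=[H] q_used=1 → run H
t=22: queue=[H] q_used=0 → run H
t=23: (idle)
t=24: (idle)
t=25: (idle)

running at tick 12 = A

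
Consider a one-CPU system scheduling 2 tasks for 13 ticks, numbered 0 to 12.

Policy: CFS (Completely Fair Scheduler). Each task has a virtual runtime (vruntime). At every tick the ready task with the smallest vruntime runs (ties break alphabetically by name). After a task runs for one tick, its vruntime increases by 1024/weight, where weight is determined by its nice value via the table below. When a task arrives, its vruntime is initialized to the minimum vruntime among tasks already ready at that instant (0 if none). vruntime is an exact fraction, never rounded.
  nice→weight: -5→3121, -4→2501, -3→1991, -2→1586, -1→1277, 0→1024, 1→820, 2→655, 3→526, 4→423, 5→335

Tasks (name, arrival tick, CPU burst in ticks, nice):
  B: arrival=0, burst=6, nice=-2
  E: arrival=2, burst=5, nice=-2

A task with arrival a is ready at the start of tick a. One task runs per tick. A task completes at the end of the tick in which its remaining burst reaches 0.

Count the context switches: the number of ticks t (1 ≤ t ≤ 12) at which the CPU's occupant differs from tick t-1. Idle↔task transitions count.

context switches = 8

t=0: vr[B=0] → run B
t=1: vr[B=512/793] → run B
t=2: vr[B=1024/793 E=1024/793] → run B
t=3: vr[B=1536/793 E=1024/793] → run E
t=4: vr[B=1536/793 E=1536/793] → run B
t=5: vr[B=2048/793 E=1536/793] → run E
t=6: vr[B=2048/793 E=2048/793] → run B
t=7: vr[B=2560/793 E=2048/793] → run E
t=8: vr[B=2560/793 E=2560/793] → run B
t=9: vr[E=2560/793] → run E
t=10: vr[E=3072/793] → run E
t=11: (idle)
t=12: (idle)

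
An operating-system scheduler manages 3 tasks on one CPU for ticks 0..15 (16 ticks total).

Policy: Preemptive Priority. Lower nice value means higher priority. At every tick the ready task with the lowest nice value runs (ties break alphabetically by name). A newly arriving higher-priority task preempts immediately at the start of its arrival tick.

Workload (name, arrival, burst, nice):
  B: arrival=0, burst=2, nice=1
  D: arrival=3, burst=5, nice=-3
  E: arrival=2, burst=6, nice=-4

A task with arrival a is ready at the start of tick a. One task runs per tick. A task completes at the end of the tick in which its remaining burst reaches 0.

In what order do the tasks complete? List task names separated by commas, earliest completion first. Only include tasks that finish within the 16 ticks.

completion order = B, E, D

t=0: ready={B} → run B
t=1: ready={B} → run B
t=2: ready={E} → run E
t=3: ready={D,E} → run E
t=4: ready={D,E} → run E
t=5: ready={D,E} → run E
t=6: ready={D,E} → run E
t=7: ready={D,E} → run E
t=8: ready={D} → run D
t=9: ready={D} → run D
t=10: ready={D} → run D
t=11: ready={D} → run D
t=12: ready={D} → run D
t=13: (idle)
t=14: (idle)
t=15: (idle)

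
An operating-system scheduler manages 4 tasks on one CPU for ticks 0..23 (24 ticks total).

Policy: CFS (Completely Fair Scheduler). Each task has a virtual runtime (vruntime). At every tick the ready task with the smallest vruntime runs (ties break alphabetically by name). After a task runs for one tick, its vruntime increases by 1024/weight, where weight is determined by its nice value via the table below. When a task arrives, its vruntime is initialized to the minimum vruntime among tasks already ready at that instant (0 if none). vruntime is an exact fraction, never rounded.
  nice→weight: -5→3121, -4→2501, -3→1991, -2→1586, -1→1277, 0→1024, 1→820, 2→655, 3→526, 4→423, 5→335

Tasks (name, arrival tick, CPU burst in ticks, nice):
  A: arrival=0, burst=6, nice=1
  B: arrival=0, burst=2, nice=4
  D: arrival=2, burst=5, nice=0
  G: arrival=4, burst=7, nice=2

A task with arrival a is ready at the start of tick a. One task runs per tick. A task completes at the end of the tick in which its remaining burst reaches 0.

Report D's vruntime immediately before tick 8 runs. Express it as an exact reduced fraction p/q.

vruntime(D, start of tick 8) = 666/205

t=0: vr[A=0 B=0] → run A
t=1: vr[A=256/205 B=0] → run B
t=2: vr[A=256/205 B=1024/423 D=256/205] → run A
t=3: vr[A=512/205 B=1024/423 D=256/205] → run D
t=4: vr[A=512/205 B=1024/423 D=461/205 G=461/205] → run D
t=5: vr[A=512/205 B=1024/423 D=666/205 G=461/205] → run G
t=6: vr[A=512/205 B=1024/423 D=666/205 G=20475/5371] → run B
t=7: vr[A=512/205 D=666/205 G=20475/5371] → run A
t=8: vr[A=768/205 D=666/205 G=20475/5371] → run D
t=9: vr[A=768/205 D=871/205 G=20475/5371] → run A
t=10: vr[A=1024/205 D=871/205 G=20475/5371] → run G
t=11: vr[A=1024/205 D=871/205 G=144359/26855] → run D
t=12: vr[A=1024/205 D=1076/205 G=144359/26855] → run A
t=13: vr[A=256/41 D=1076/205 G=144359/26855] → run D
t=14: vr[A=256/41 G=144359/26855] → run G
t=15: vr[A=256/41 G=186343/26855] → run A
t=16: vr[G=186343/26855] → run G
t=17: vr[G=228327/26855] → run G
t=18: vr[G=270311/26855] → run G
t=19: vr[G=62459/5371] → run G
t=20: (idle)
t=21: (idle)
t=22: (idle)
t=23: (idle)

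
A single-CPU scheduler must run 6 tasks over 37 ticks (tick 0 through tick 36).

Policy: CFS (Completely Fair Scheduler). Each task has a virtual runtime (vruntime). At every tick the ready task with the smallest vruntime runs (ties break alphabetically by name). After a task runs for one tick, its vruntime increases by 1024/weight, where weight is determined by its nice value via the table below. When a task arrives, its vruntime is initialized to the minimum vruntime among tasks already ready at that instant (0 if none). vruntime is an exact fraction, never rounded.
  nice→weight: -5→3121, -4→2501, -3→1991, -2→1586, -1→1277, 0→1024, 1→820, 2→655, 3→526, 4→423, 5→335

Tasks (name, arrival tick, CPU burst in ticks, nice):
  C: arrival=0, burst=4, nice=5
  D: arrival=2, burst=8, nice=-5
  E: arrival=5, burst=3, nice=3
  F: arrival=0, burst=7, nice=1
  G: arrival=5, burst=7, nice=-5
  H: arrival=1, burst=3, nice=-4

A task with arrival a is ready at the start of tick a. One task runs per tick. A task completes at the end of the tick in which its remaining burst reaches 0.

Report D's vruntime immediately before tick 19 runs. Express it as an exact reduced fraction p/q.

vruntime(D, start of tick 19) = 7168/3121

t=0: vr[C=0 F=0] → run C
t=1: vr[C=1024/335 F=0 H=0] → run F
t=2: vr[C=1024/335 D=0 F=256/205 H=0] → run D
t=3: vr[C=1024/335 D=1024/3121 F=256/205 H=0] → run H
t=4: vr[C=1024/335 D=1024/3121 F=256/205 H=1024/2501] → run D
t=5: vr[C=1024/335 D=2048/3121 E=1024/2501 F=256/205 G=1024/2501 H=1024/2501] → run E
t=6: vr[C=1024/335 D=2048/3121 E=1549824/657763 F=256/205 G=1024/2501 H=1024/2501] → run G
t=7: vr[C=1024/335 D=2048/3121 E=1549824/657763 F=256/205 G=5756928/7805621 H=1024/2501] → run H
t=8: vr[C=1024/335 D=2048/3121 E=1549824/657763 F=256/205 G=5756928/7805621 H=2048/2501] → run D
t=9: vr[C=1024/335 D=3072/3121 E=1549824/657763 F=256/205 G=5756928/7805621 H=2048/2501] → run G
t=10: vr[C=1024/335 D=3072/3121 E=1549824/657763 F=256/205 G=8317952/7805621 H=2048/2501] → run H
t=11: vr[C=1024/335 D=3072/3121 E=1549824/657763 F=256/205 G=8317952/7805621] → run D
t=12: vr[C=1024/335 D=4096/3121 E=1549824/657763 F=256/205 G=8317952/7805621] → run G
t=13: vr[C=1024/335 D=4096/3121 E=1549824/657763 F=256/205 G=10878976/7805621] → run F
t=14: vr[C=1024/335 D=4096/3121 E=1549824/657763 F=512/205 G=10878976/7805621] → run D
t=15: vr[C=1024/335 D=5120/3121 E=1549824/657763 F=512/205 G=10878976/7805621] → run G
t=16: vr[C=1024/335 D=5120/3121 E=1549824/657763 F=512/205 G=13440000/7805621] → run D
t=17: vr[C=1024/335 D=6144/3121 E=1549824/657763 F=512/205 G=13440000/7805621] → run G
t=18: vr[C=1024/335 D=6144/3121 E=1549824/657763 F=512/205 G=16001024/7805621] → run D
t=19: vr[C=1024/335 D=7168/3121 E=1549824/657763 F=512/205 G=16001024/7805621] → run G
t=20: vr[C=1024/335 D=7168/3121 E=1549824/657763 F=512/205 G=18562048/7805621] → run D
t=21: vr[C=1024/335 E=1549824/657763 F=512/205 G=18562048/7805621] → run E
t=22: vr[C=1024/335 E=2830336/657763 F=512/205 G=18562048/7805621] → run G
t=23: vr[C=1024/335 E=2830336/657763 F=512/205] → run F
t=24: vr[C=1024/335 E=2830336/657763 F=768/205] → run C
t=25: vr[C=2048/335 E=2830336/657763 F=768/205] → run F
t=26: vr[C=2048/335 E=2830336/657763 F=1024/205] → run E
t=27: vr[C=2048/335 F=1024/205] → run F
t=28: vr[C=2048/335 F=256/41] → run C
t=29: vr[C=3072/335 F=256/41] → run F
t=30: vr[C=3072/335 F=1536/205] → run F
t=31: vr[C=3072/335] → run C
t=32: (idle)
t=33: (idle)
t=34: (idle)
t=35: (idle)
t=36: (idle)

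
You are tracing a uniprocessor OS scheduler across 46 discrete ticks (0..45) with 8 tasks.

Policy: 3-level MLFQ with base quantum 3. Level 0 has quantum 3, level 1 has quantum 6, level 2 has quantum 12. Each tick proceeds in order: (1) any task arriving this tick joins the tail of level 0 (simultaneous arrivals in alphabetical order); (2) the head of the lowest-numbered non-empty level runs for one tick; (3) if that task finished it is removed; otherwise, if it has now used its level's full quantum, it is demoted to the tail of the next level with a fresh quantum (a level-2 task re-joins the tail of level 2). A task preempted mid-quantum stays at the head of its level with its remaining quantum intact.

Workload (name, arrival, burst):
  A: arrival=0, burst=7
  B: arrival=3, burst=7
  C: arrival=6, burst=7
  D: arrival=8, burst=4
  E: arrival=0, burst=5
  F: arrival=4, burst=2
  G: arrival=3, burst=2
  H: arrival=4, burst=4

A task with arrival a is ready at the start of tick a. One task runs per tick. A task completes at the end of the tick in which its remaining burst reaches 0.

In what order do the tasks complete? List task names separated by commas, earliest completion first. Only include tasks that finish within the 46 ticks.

t=0: L0/L1/L2 = AE/-/- → run A
t=1: L0/L1/L2 = AE/-/- → run A
t=2: L0/L1/L2 = AE/-/- → run A
t=3: L0/L1/L2 = EBG/A/- → run E
t=4: L0/L1/L2 = EBGFH/A/- → run E
t=5: L0/L1/L2 = EBGFH/A/- → run E
t=6: L0/L1/L2 = BGFHC/AE/- → run B
t=7: L0/L1/L2 = BGFHC/AE/- → run B
t=8: L0/L1/L2 = BGFHCD/AE/- → run B
t=9: L0/L1/L2 = GFHCD/AEB/- → run G
t=10: L0/L1/L2 = GFHCD/AEB/- → run G
t=11: L0/L1/L2 = FHCD/AEB/- → run F
t=12: L0/L1/L2 = FHCD/AEB/- → run F
t=13: L0/L1/L2 = HCD/AEB/- → run H
t=14: L0/L1/L2 = HCD/AEB/- → run H
t=15: L0/L1/L2 = HCD/AEB/- → run H
t=16: L0/L1/L2 = CD/AEBH/- → run C
t=17: L0/L1/L2 = CD/AEBH/- → run C
t=18: L0/L1/L2 = CD/AEBH/- → run C
t=19: L0/L1/L2 = D/AEBHC/- → run D
t=20: L0/L1/L2 = D/AEBHC/- → run D
t=21: L0/L1/L2 = D/AEBHC/- → run D
t=22: L0/L1/L2 = -/AEBHCD/- → run A
t=23: L0/L1/L2 = -/AEBHCD/- → run A
t=24: L0/L1/L2 = -/AEBHCD/- → run A
t=25: L0/L1/L2 = -/AEBHCD/- → run A
t=26: L0/L1/L2 = -/EBHCD/- → run E
t=27: L0/L1/L2 = -/EBHCD/- → run E
t=28: L0/L1/L2 = -/BHCD/- → run B
t=29: L0/L1/L2 = -/BHCD/- → run B
t=30: L0/L1/L2 = -/BHCD/- → run B
t=31: L0/L1/L2 = -/BHCD/- → run B
t=32: L0/L1/L2 = -/HCD/- → run H
t=33: L0/L1/L2 = -/CD/- → run C
t=34: L0/L1/L2 = -/CD/- → run C
t=35: L0/L1/L2 = -/CD/- → run C
t=36: L0/L1/L2 = -/CD/- → run C
t=37: L0/L1/L2 = -/D/- → run D
t=38: (idle)
t=39: (idle)
t=40: (idle)
t=41: (idle)
t=42: (idle)
t=43: (idle)
t=44: (idle)
t=45: (idle)

completion order = G, F, A, E, B, H, C, D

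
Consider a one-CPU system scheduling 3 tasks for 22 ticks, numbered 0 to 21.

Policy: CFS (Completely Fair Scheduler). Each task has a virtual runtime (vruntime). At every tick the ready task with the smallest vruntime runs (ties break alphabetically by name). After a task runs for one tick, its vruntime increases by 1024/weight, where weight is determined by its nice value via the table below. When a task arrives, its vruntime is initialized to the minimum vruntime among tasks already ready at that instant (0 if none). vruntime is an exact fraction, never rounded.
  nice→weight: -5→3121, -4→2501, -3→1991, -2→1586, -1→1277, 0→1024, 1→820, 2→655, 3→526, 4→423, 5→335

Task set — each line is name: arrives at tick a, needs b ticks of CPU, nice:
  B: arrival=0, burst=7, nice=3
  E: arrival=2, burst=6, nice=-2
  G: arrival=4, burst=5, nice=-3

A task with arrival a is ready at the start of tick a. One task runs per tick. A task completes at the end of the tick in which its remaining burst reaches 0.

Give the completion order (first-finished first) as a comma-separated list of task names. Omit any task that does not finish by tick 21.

completion order = G, E, B

t=0: vr[B=0] → run B
t=1: vr[B=512/263] → run B
t=2: vr[B=1024/263 E=1024/263] → run B
t=3: vr[B=1536/263 E=1024/263] → run E
t=4: vr[B=1536/263 E=946688/208559 G=946688/208559] → run E
t=5: vr[B=1536/263 E=1081344/208559 G=946688/208559] → run G
t=6: vr[B=1536/263 E=1081344/208559 G=2098420224/415240969] → run G
t=7: vr[B=1536/263 E=1081344/208559 G=2311984640/415240969] → run E
t=8: vr[B=1536/263 E=1216000/208559 G=2311984640/415240969] → run G
t=9: vr[B=1536/263 E=1216000/208559 G=2525549056/415240969] → run E
t=10: vr[B=1536/263 E=1350656/208559 G=2525549056/415240969] → run B
t=11: vr[B=2048/263 E=1350656/208559 G=2525549056/415240969] → run G
t=12: vr[B=2048/263 E=1350656/208559 G=2739113472/415240969] → run E
t=13: vr[B=2048/263 E=1485312/208559 G=2739113472/415240969] → run G
t=14: vr[B=2048/263 E=1485312/208559] → run E
t=15: vr[B=2048/263] → run B
t=16: vr[B=2560/263] → run B
t=17: vr[B=3072/263] → run B
t=18: (idle)
t=19: (idle)
t=20: (idle)
t=21: (idle)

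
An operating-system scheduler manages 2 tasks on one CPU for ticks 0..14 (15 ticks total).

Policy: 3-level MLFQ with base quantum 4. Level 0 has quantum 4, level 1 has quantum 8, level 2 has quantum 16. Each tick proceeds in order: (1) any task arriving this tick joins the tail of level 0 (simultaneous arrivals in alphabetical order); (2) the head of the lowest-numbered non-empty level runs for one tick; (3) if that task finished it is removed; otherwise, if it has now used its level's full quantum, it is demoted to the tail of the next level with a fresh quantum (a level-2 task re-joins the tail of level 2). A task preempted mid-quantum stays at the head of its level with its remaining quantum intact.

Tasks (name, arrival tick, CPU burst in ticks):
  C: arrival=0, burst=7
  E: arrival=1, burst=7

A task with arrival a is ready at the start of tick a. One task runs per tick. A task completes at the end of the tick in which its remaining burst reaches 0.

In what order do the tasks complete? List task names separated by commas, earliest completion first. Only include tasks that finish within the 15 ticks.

completion order = C, E

t=0: L0/L1/L2 = C/-/- → run C
t=1: L0/L1/L2 = CE/-/- → run C
t=2: L0/L1/L2 = CE/-/- → run C
t=3: L0/L1/L2 = CE/-/- → run C
t=4: L0/L1/L2 = E/C/- → run E
t=5: L0/L1/L2 = E/C/- → run E
t=6: L0/L1/L2 = E/C/- → run E
t=7: L0/L1/L2 = E/C/- → run E
t=8: L0/L1/L2 = -/CE/- → run C
t=9: L0/L1/L2 = -/CE/- → run C
t=10: L0/L1/L2 = -/CE/- → run C
t=11: L0/L1/L2 = -/E/- → run E
t=12: L0/L1/L2 = -/E/- → run E
t=13: L0/L1/L2 = -/E/- → run E
t=14: (idle)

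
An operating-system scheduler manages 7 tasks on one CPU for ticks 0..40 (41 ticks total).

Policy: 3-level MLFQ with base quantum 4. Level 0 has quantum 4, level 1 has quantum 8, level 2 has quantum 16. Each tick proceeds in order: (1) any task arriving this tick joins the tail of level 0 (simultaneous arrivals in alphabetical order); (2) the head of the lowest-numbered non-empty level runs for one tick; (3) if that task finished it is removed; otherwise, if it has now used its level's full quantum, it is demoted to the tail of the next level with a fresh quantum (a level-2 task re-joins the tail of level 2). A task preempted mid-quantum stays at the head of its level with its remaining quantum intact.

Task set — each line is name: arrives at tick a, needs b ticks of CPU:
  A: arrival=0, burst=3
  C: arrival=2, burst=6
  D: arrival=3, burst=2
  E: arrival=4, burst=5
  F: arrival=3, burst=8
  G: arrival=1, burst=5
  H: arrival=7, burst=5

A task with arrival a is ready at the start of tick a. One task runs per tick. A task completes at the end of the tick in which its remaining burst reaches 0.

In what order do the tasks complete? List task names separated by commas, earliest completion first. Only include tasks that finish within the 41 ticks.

completion order = A, D, G, C, F, E, H

t=0: L0/L1/L2 = A/-/- → run A
t=1: L0/L1/L2 = AG/-/- → run A
t=2: L0/L1/L2 = AGC/-/- → run A
t=3: L0/L1/L2 = GCDF/-/- → run G
t=4: L0/L1/L2 = GCDFE/-/- → run G
t=5: L0/L1/L2 = GCDFE/-/- → run G
t=6: L0/L1/L2 = GCDFE/-/- → run G
t=7: L0/L1/L2 = CDFEH/G/- → run C
t=8: L0/L1/L2 = CDFEH/G/- → run C
t=9: L0/L1/L2 = CDFEH/G/- → run C
t=10: L0/L1/L2 = CDFEH/G/- → run C
t=11: L0/L1/L2 = DFEH/GC/- → run D
t=12: L0/L1/L2 = DFEH/GC/- → run D
t=13: L0/L1/L2 = FEH/GC/- → run F
t=14: L0/L1/L2 = FEH/GC/- → run F
t=15: L0/L1/L2 = FEH/GC/- → run F
t=16: L0/L1/L2 = FEH/GC/- → run F
t=17: L0/L1/L2 = EH/GCF/- → run E
t=18: L0/L1/L2 = EH/GCF/- → run E
t=19: L0/L1/L2 = EH/GCF/- → run E
t=20: L0/L1/L2 = EH/GCF/- → run E
t=21: L0/L1/L2 = H/GCFE/- → run H
t=22: L0/L1/L2 = H/GCFE/- → run H
t=23: L0/L1/L2 = H/GCFE/- → run H
t=24: L0/L1/L2 = H/GCFE/- → run H
t=25: L0/L1/L2 = -/GCFEH/- → run G
t=26: L0/L1/L2 = -/CFEH/- → run C
t=27: L0/L1/L2 = -/CFEH/- → run C
t=28: L0/L1/L2 = -/FEH/- → run F
t=29: L0/L1/L2 = -/FEH/- → run F
t=30: L0/L1/L2 = -/FEH/- → run F
t=31: L0/L1/L2 = -/FEH/- → run F
t=32: L0/L1/L2 = -/EH/- → run E
t=33: L0/L1/L2 = -/H/- → run H
t=34: (idle)
t=35: (idle)
t=36: (idle)
t=37: (idle)
t=38: (idle)
t=39: (idle)
t=40: (idle)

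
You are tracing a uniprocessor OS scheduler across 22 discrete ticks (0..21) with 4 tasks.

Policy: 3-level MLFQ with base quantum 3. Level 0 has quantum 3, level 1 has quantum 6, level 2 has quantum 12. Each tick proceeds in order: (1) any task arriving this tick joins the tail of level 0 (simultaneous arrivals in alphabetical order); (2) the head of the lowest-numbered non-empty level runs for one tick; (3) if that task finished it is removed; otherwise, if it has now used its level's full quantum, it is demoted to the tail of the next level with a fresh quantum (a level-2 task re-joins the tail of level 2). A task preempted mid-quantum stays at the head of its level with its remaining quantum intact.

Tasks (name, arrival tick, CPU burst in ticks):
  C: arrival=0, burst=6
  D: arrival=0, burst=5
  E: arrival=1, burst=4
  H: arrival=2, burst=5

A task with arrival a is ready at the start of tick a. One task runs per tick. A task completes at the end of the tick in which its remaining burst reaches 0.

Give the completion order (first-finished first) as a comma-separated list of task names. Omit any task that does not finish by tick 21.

t=0: L0/L1/L2 = CD/-/- → run C
t=1: L0/L1/L2 = CDE/-/- → run C
t=2: L0/L1/L2 = CDEH/-/- → run C
t=3: L0/L1/L2 = DEH/C/- → run D
t=4: L0/L1/L2 = DEH/C/- → run D
t=5: L0/L1/L2 = DEH/C/- → run D
t=6: L0/L1/L2 = EH/CD/- → run E
t=7: L0/L1/L2 = EH/CD/- → run E
t=8: L0/L1/L2 = EH/CD/- → run E
t=9: L0/L1/L2 = H/CDE/- → run H
t=10: L0/L1/L2 = H/CDE/- → run H
t=11: L0/L1/L2 = H/CDE/- → run H
t=12: L0/L1/L2 = -/CDEH/- → run C
t=13: L0/L1/L2 = -/CDEH/- → run C
t=14: L0/L1/L2 = -/CDEH/- → run C
t=15: L0/L1/L2 = -/DEH/- → run D
t=16: L0/L1/L2 = -/DEH/- → run D
t=17: L0/L1/L2 = -/EH/- → run E
t=18: L0/L1/L2 = -/H/- → run H
t=19: L0/L1/L2 = -/H/- → run H
t=20: (idle)
t=21: (idle)

completion order = C, D, E, H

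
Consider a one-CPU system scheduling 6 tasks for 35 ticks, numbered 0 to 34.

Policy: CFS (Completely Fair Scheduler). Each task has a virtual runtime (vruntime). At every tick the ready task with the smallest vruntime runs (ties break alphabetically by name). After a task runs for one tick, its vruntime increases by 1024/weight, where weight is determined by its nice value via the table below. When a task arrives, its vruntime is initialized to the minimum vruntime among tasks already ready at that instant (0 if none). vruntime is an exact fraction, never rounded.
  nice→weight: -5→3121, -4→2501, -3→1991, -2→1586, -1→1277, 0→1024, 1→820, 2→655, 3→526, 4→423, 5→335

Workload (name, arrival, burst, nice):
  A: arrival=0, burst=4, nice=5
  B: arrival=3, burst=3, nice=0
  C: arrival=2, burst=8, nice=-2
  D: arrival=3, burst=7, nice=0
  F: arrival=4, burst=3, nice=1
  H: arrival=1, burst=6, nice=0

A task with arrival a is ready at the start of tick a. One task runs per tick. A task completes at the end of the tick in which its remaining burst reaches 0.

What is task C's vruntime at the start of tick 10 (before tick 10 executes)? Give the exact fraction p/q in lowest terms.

t=0: vr[A=0] → run A
t=1: vr[A=1024/335 H=1024/335] → run A
t=2: vr[A=2048/335 C=1024/335 H=1024/335] → run C
t=3: vr[A=2048/335 B=1024/335 C=983552/265655 D=1024/335 H=1024/335] → run B
t=4: vr[A=2048/335 B=1359/335 C=983552/265655 D=1024/335 F=1024/335 H=1024/335] → run D
t=5: vr[A=2048/335 B=1359/335 C=983552/265655 D=1359/335 F=1024/335 H=1024/335] → run F
t=6: vr[A=2048/335 B=1359/335 C=983552/265655 D=1359/335 F=59136/13735 H=1024/335] → run H
t=7: vr[A=2048/335 B=1359/335 C=983552/265655 D=1359/335 F=59136/13735 H=1359/335] → run C
t=8: vr[A=2048/335 B=1359/335 C=1155072/265655 D=1359/335 F=59136/13735 H=1359/335] → run B
t=9: vr[A=2048/335 B=1694/335 C=1155072/265655 D=1359/335 F=59136/13735 H=1359/335] → run D
t=10: vr[A=2048/335 B=1694/335 C=1155072/265655 D=1694/335 F=59136/13735 H=1359/335] → run H
t=11: vr[A=2048/335 B=1694/335 C=1155072/265655 D=1694/335 F=59136/13735 H=1694/335] → run F
t=12: vr[A=2048/335 B=1694/335 C=1155072/265655 D=1694/335 F=76288/13735 H=1694/335] → run C
t=13: vr[A=2048/335 B=1694/335 C=1326592/265655 D=1694/335 F=76288/13735 H=1694/335] → run C
t=14: vr[A=2048/335 B=1694/335 C=1498112/265655 D=1694/335 F=76288/13735 H=1694/335] → run B
t=15: vr[A=2048/335 C=1498112/265655 D=1694/335 F=76288/13735 H=1694/335] → run D
t=16: vr[A=2048/335 C=1498112/265655 D=2029/335 F=76288/13735 H=1694/335] → run H
t=17: vr[A=2048/335 C=1498112/265655 D=2029/335 F=76288/13735 H=2029/335] → run F
t=18: vr[A=2048/335 C=1498112/265655 D=2029/335 H=2029/335] → run C
t=19: vr[A=2048/335 C=1669632/265655 D=2029/335 H=2029/335] → run D
t=20: vr[A=2048/335 C=1669632/265655 D=2364/335 H=2029/335] → run H
t=21: vr[A=2048/335 C=1669632/265655 D=2364/335 H=2364/335] → run A
t=22: vr[A=3072/335 C=1669632/265655 D=2364/335 H=2364/335] → run C
t=23: vr[A=3072/335 C=1841152/265655 D=2364/335 H=2364/335] → run C
t=24: vr[A=3072/335 C=2012672/265655 D=2364/335 H=2364/335] → run D
t=25: vr[A=3072/335 C=2012672/265655 D=2699/335 H=2364/335] → run H
t=26: vr[A=3072/335 C=2012672/265655 D=2699/335 H=2699/335] → run C
t=27: vr[A=3072/335 D=2699/335 H=2699/335] → run D
t=28: vr[A=3072/335 D=3034/335 H=2699/335] → run H
t=29: vr[A=3072/335 D=3034/335] → run D
t=30: vr[A=3072/335] → run A
t=31: (idle)
t=32: (idle)
t=33: (idle)
t=34: (idle)

vruntime(C, start of tick 10) = 1155072/265655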